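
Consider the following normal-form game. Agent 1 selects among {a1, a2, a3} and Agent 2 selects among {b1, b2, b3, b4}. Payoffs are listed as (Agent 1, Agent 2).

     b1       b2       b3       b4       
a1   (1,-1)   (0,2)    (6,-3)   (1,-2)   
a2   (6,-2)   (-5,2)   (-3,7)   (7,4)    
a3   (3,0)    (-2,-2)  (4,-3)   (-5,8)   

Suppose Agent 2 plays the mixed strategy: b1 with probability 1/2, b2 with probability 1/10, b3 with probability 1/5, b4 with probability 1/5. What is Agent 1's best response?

Compute Agent 1's expected payoff from each pure strategy against the given mix.
a1: (1/2)·1 + (1/10)·0 + (1/5)·6 + (1/5)·1 = 19/10
a2: (1/2)·6 + (1/10)·(-5) + (1/5)·(-3) + (1/5)·7 = 33/10
a3: (1/2)·3 + (1/10)·(-2) + (1/5)·4 + (1/5)·(-5) = 11/10
Highest expected payoff is 33/10, from a2.

a2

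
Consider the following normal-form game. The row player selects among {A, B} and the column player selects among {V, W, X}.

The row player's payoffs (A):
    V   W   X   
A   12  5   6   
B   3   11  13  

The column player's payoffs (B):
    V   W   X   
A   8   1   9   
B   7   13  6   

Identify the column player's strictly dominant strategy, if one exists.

Check whether one of the column player's strategies beats all alternatives regardless of what the opponent does.
V is not dominant: against A, X gives 9 > 8.
W is not dominant: against A, V gives 8 > 1.
X is not dominant: against B, V gives 7 > 6.
No single strategy is best against every opponent action.

None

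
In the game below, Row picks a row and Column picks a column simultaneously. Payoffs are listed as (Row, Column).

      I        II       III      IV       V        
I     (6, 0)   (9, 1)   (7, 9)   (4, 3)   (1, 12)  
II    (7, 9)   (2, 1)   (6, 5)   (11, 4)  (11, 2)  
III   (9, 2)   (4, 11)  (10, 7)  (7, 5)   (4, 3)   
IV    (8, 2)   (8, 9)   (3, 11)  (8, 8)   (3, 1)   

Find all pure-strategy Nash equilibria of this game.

Find each player's best response to every opponent strategy; NE are the intersections.
Row's best responses — vs I: III (payoff 9); vs II: I (payoff 9); vs III: III (payoff 10); vs IV: II (payoff 11); vs V: II (payoff 11).
Column's best responses — vs I: V (payoff 12); vs II: I (payoff 9); vs III: II (payoff 11); vs IV: III (payoff 11).
No cell has both players best-responding. For instance, Row's best reply to IV is II, but against II Column prefers I over IV.

None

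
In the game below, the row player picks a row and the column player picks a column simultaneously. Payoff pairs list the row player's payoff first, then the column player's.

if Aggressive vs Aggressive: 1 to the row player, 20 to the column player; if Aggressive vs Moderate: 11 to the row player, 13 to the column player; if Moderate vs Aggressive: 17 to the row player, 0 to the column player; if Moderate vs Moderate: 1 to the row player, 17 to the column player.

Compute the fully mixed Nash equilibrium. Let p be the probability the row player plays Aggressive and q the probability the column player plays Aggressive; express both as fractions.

In a mixed NE each player is indifferent between their pure strategies, so the opponent's mix sets the indifference.
The column player indifferent between Aggressive and Moderate: p·20 + (1−p)·0 = p·13 + (1−p)·17 ⟹ 0 + 20p = 17 + (-4)p ⟹ p = 17/24.
The row player indifferent between Aggressive and Moderate: q·1 + (1−q)·11 = q·17 + (1−q)·1 ⟹ 11 + (-10)q = 1 + 16q ⟹ q = 5/13.

p = 17/24, q = 5/13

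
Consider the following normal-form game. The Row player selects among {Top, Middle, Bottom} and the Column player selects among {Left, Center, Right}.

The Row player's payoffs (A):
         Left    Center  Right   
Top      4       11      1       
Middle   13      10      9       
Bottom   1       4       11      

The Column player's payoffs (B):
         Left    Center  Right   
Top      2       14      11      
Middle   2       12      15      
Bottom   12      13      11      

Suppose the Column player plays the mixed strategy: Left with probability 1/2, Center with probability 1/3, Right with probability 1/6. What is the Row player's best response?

Middle

The Row player's best reply maximizes expected payoff against the mix.
Top: (1/2)·4 + (1/3)·11 + (1/6)·1 = 35/6
Middle: (1/2)·13 + (1/3)·10 + (1/6)·9 = 34/3
Bottom: (1/2)·1 + (1/3)·4 + (1/6)·11 = 11/3
Highest expected payoff is 34/3, from Middle.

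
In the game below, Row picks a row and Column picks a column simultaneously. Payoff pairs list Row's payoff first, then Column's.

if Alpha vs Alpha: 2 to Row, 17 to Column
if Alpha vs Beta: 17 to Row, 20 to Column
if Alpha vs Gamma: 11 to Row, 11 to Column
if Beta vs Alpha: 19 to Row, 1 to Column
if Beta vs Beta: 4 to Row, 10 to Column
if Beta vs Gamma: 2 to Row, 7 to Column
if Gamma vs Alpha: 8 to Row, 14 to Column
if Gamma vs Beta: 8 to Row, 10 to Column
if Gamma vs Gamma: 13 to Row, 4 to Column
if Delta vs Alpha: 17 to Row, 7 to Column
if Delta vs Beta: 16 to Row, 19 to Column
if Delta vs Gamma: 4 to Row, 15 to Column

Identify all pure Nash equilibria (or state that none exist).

(Alpha, Beta)

Check mutual best responses: a cell is a NE iff neither player can gain by unilaterally deviating.
Row's best responses — vs Alpha: Beta (payoff 19); vs Beta: Alpha (payoff 17); vs Gamma: Gamma (payoff 13).
Column's best responses — vs Alpha: Beta (payoff 20); vs Beta: Beta (payoff 10); vs Gamma: Alpha (payoff 14); vs Delta: Beta (payoff 19).
The only mutual best response is (Alpha, Beta); neither player gains by switching there.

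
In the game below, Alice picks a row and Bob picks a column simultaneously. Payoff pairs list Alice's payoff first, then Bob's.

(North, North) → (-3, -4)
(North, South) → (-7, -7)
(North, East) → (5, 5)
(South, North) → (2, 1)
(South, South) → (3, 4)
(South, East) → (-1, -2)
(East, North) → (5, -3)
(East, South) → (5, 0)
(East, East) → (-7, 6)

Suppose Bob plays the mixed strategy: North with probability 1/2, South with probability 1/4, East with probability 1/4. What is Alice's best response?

Alice's best reply maximizes expected payoff against the mix.
North: (1/2)·(-3) + (1/4)·(-7) + (1/4)·5 = -2
South: (1/2)·2 + (1/4)·3 + (1/4)·(-1) = 3/2
East: (1/2)·5 + (1/4)·5 + (1/4)·(-7) = 2
Highest expected payoff is 2, from East.

East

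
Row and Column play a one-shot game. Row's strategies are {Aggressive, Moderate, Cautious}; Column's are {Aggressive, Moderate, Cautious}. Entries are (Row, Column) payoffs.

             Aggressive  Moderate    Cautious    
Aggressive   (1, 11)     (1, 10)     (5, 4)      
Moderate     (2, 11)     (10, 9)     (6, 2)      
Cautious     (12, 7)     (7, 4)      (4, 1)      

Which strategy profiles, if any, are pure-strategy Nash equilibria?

Check mutual best responses: a cell is a NE iff neither player can gain by unilaterally deviating.
Row's best responses — vs Aggressive: Cautious (payoff 12); vs Moderate: Moderate (payoff 10); vs Cautious: Moderate (payoff 6).
Column's best responses — vs Aggressive: Aggressive (payoff 11); vs Moderate: Aggressive (payoff 11); vs Cautious: Aggressive (payoff 7).
The only mutual best response is (Cautious, Aggressive); neither player gains by switching there.

(Cautious, Aggressive)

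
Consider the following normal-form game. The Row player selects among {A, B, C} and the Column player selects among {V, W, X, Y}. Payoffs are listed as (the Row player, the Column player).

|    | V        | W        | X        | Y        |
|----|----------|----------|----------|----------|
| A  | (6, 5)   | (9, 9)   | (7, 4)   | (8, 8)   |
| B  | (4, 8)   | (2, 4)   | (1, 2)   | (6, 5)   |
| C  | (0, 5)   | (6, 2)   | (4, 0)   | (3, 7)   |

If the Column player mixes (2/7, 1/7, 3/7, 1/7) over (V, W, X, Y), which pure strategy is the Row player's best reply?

A

The Row player's best reply maximizes expected payoff against the mix.
A: (2/7)·6 + (1/7)·9 + (3/7)·7 + (1/7)·8 = 50/7
B: (2/7)·4 + (1/7)·2 + (3/7)·1 + (1/7)·6 = 19/7
C: (2/7)·0 + (1/7)·6 + (3/7)·4 + (1/7)·3 = 3
Highest expected payoff is 50/7, from A.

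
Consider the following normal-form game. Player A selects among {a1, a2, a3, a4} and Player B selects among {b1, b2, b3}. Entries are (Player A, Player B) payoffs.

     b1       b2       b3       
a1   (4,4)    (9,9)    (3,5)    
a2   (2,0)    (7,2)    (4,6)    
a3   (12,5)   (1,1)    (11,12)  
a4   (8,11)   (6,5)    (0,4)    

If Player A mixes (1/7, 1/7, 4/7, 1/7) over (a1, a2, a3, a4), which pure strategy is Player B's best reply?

Compute Player B's expected payoff from each pure strategy against the given mix.
b1: (1/7)·4 + (1/7)·0 + (4/7)·5 + (1/7)·11 = 5
b2: (1/7)·9 + (1/7)·2 + (4/7)·1 + (1/7)·5 = 20/7
b3: (1/7)·5 + (1/7)·6 + (4/7)·12 + (1/7)·4 = 9
Highest expected payoff is 9, from b3.

b3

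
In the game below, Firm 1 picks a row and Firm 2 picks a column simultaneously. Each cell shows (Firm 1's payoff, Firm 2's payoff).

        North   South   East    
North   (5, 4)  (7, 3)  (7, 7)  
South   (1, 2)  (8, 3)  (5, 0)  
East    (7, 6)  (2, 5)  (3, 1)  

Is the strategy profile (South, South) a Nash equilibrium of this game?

Yes

Holding Firm 2 at South: Firm 1 gets 8 from South, versus 7 from North, 2 from East. No profitable deviation for Firm 1.
Holding Firm 1 at South: Firm 2 gets 3 from South, versus 2 from North, 0 from East. No profitable deviation for Firm 2 either.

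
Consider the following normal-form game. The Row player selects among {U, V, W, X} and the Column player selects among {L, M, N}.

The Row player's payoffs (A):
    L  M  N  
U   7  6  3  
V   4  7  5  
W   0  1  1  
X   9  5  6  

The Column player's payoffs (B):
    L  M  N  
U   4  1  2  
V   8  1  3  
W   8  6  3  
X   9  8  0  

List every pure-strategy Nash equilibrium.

Find each player's best response to every opponent strategy; NE are the intersections.
The Row player's best responses — vs L: X (payoff 9); vs M: V (payoff 7); vs N: X (payoff 6).
The Column player's best responses — vs U: L (payoff 4); vs V: L (payoff 8); vs W: L (payoff 8); vs X: L (payoff 9).
The only mutual best response is (X, L); neither player gains by switching there.

(X, L)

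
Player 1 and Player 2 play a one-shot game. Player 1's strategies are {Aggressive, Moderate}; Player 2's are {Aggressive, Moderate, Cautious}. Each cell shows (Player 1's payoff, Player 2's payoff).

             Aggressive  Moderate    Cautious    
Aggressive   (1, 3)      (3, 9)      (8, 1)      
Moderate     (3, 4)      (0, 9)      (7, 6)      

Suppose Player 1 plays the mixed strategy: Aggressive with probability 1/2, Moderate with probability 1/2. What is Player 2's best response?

Compute Player 2's expected payoff from each pure strategy against the given mix.
Aggressive: (1/2)·3 + (1/2)·4 = 7/2
Moderate: (1/2)·9 + (1/2)·9 = 9
Cautious: (1/2)·1 + (1/2)·6 = 7/2
Highest expected payoff is 9, from Moderate.

Moderate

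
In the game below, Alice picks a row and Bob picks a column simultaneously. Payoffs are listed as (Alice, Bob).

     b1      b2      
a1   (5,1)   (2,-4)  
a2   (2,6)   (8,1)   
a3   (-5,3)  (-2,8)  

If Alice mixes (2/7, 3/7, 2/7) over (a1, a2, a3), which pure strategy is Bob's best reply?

Bob's best reply maximizes expected payoff against the mix.
b1: (2/7)·1 + (3/7)·6 + (2/7)·3 = 26/7
b2: (2/7)·(-4) + (3/7)·1 + (2/7)·8 = 11/7
Highest expected payoff is 26/7, from b1.

b1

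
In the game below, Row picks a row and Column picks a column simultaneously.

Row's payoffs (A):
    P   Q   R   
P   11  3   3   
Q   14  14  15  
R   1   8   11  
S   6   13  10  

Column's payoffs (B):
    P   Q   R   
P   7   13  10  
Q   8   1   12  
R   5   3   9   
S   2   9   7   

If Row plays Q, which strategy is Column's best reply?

With Row fixed at Q, Column's payoffs are: P → 8, Q → 1, R → 12.
The maximum is 12, achieved by R.

R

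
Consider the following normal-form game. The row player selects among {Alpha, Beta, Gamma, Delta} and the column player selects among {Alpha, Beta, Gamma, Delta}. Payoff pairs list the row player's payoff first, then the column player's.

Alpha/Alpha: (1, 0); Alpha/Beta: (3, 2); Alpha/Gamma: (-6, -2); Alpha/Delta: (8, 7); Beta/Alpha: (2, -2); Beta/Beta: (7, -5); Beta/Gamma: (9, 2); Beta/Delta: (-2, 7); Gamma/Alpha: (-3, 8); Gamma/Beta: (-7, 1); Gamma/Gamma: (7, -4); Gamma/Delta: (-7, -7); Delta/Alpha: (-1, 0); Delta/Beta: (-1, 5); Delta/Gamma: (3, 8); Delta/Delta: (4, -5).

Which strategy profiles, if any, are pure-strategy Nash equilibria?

(Alpha, Delta)

A profile is a Nash equilibrium when each player is best-responding to the other.
The row player's best responses — vs Alpha: Beta (payoff 2); vs Beta: Beta (payoff 7); vs Gamma: Beta (payoff 9); vs Delta: Alpha (payoff 8).
The column player's best responses — vs Alpha: Delta (payoff 7); vs Beta: Delta (payoff 7); vs Gamma: Alpha (payoff 8); vs Delta: Gamma (payoff 8).
The only mutual best response is (Alpha, Delta); neither player gains by switching there.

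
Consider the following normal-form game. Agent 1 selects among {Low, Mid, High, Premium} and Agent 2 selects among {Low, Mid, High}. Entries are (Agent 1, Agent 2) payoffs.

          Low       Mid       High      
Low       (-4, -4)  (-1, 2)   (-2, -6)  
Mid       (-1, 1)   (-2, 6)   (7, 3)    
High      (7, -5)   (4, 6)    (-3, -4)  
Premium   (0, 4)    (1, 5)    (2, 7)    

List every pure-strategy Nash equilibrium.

A profile is a Nash equilibrium when each player is best-responding to the other.
Agent 1's best responses — vs Low: High (payoff 7); vs Mid: High (payoff 4); vs High: Mid (payoff 7).
Agent 2's best responses — vs Low: Mid (payoff 2); vs Mid: Mid (payoff 6); vs High: Mid (payoff 6); vs Premium: High (payoff 7).
The only mutual best response is (High, Mid); neither player gains by switching there.

(High, Mid)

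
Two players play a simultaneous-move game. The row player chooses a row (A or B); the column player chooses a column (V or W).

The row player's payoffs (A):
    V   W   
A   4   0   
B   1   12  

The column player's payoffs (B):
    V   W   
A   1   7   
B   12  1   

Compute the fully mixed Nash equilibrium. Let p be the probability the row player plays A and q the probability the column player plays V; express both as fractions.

p = 11/17, q = 4/5

In a mixed NE each player is indifferent between their pure strategies, so the opponent's mix sets the indifference.
The column player indifferent between V and W: p·1 + (1−p)·12 = p·7 + (1−p)·1 ⟹ 12 + (-11)p = 1 + 6p ⟹ p = 11/17.
The row player indifferent between A and B: q·4 + (1−q)·0 = q·1 + (1−q)·12 ⟹ 0 + 4q = 12 + (-11)q ⟹ q = 4/5.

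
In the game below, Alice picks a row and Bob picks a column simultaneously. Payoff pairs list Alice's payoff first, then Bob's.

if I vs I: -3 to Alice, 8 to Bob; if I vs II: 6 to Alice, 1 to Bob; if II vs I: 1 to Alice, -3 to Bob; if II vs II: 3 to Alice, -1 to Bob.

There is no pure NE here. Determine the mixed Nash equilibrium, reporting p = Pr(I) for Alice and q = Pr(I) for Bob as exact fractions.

In a mixed NE each player is indifferent between their pure strategies, so the opponent's mix sets the indifference.
Bob indifferent between I and II: p·8 + (1−p)·(-3) = p·1 + (1−p)·(-1) ⟹ (-3) + 11p = (-1) + 2p ⟹ p = 2/9.
Alice indifferent between I and II: q·(-3) + (1−q)·6 = q·1 + (1−q)·3 ⟹ 6 + (-9)q = 3 + (-2)q ⟹ q = 3/7.

p = 2/9, q = 3/7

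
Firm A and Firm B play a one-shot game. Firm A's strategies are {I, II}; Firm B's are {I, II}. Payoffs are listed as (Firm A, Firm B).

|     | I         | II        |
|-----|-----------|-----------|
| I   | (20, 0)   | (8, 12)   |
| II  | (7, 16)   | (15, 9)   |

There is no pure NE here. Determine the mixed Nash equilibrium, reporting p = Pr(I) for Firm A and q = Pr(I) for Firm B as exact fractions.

p = 7/19, q = 7/20

Each player's mixing probability is pinned down by making the *other* player indifferent.
Firm B indifferent between I and II: p·0 + (1−p)·16 = p·12 + (1−p)·9 ⟹ 16 + (-16)p = 9 + 3p ⟹ p = 7/19.
Firm A indifferent between I and II: q·20 + (1−q)·8 = q·7 + (1−q)·15 ⟹ 8 + 12q = 15 + (-8)q ⟹ q = 7/20.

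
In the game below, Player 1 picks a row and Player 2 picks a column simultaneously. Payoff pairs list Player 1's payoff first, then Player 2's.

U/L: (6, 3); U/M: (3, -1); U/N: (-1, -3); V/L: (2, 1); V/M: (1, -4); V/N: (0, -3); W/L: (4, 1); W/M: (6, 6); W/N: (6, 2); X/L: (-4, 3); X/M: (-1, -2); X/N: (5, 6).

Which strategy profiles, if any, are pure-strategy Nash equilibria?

Check mutual best responses: a cell is a NE iff neither player can gain by unilaterally deviating.
Player 1's best responses — vs L: U (payoff 6); vs M: W (payoff 6); vs N: W (payoff 6).
Player 2's best responses — vs U: L (payoff 3); vs V: L (payoff 1); vs W: M (payoff 6); vs X: N (payoff 6).
Mutual best responses occur at (U, L) and (W, M); at each, neither player gains by switching.

(U, L) and (W, M)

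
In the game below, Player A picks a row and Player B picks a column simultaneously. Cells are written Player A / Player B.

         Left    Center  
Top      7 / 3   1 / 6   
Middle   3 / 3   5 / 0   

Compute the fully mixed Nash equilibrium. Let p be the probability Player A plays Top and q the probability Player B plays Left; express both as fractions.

p = 1/2, q = 1/2

Each player's mixing probability is pinned down by making the *other* player indifferent.
Player B indifferent between Left and Center: p·3 + (1−p)·3 = p·6 + (1−p)·0 ⟹ 3 + 0p = 0 + 6p ⟹ p = 1/2.
Player A indifferent between Top and Middle: q·7 + (1−q)·1 = q·3 + (1−q)·5 ⟹ 1 + 6q = 5 + (-2)q ⟹ q = 1/2.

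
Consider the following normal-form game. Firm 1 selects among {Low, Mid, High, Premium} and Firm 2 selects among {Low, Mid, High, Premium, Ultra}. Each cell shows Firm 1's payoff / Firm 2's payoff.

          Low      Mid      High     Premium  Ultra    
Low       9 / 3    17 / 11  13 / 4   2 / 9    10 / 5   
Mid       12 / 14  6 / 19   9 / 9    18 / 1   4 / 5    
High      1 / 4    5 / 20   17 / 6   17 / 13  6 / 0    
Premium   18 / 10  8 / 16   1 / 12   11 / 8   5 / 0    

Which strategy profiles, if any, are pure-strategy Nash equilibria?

Check mutual best responses: a cell is a NE iff neither player can gain by unilaterally deviating.
Firm 1's best responses — vs Low: Premium (payoff 18); vs Mid: Low (payoff 17); vs High: High (payoff 17); vs Premium: Mid (payoff 18); vs Ultra: Low (payoff 10).
Firm 2's best responses — vs Low: Mid (payoff 11); vs Mid: Mid (payoff 19); vs High: Mid (payoff 20); vs Premium: Mid (payoff 16).
The only mutual best response is (Low, Mid); neither player gains by switching there.

(Low, Mid)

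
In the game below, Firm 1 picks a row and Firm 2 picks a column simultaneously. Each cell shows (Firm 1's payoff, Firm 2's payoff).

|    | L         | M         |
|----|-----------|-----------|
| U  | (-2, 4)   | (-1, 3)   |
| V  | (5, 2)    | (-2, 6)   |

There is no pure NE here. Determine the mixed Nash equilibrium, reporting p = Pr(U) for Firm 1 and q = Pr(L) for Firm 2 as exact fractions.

Each player's mixing probability is pinned down by making the *other* player indifferent.
Firm 2 indifferent between L and M: p·4 + (1−p)·2 = p·3 + (1−p)·6 ⟹ 2 + 2p = 6 + (-3)p ⟹ p = 4/5.
Firm 1 indifferent between U and V: q·(-2) + (1−q)·(-1) = q·5 + (1−q)·(-2) ⟹ (-1) + (-1)q = (-2) + 7q ⟹ q = 1/8.

p = 4/5, q = 1/8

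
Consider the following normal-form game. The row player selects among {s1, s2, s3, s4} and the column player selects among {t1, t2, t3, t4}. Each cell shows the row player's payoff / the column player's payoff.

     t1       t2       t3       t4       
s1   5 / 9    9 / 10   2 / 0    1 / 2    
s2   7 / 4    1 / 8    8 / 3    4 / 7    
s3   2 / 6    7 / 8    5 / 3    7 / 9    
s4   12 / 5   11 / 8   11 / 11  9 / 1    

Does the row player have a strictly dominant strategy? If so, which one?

Check whether one of the row player's strategies beats all alternatives regardless of what the opponent does.
s4 strictly dominates: vs t1: 12 > each of {5, 7, 2}; vs t2: 11 > each of {9, 1, 7}; vs t3: 11 > each of {2, 8, 5}; vs t4: 9 > each of {1, 4, 7}.

s4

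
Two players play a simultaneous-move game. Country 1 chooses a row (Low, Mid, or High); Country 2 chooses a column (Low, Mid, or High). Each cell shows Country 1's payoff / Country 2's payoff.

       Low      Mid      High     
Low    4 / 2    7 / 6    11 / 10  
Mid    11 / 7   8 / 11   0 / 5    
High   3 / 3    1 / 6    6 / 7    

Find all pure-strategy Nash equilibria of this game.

Check mutual best responses: a cell is a NE iff neither player can gain by unilaterally deviating.
Country 1's best responses — vs Low: Mid (payoff 11); vs Mid: Mid (payoff 8); vs High: Low (payoff 11).
Country 2's best responses — vs Low: High (payoff 10); vs Mid: Mid (payoff 11); vs High: High (payoff 7).
Mutual best responses occur at (Low, High) and (Mid, Mid); at each, neither player gains by switching.

(Low, High) and (Mid, Mid)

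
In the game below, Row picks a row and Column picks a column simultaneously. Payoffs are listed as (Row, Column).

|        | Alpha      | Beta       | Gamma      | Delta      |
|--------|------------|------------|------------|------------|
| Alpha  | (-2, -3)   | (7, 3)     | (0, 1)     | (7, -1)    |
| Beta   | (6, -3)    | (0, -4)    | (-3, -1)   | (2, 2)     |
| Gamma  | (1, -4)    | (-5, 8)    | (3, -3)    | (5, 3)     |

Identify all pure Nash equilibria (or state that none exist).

(Alpha, Beta)

Check mutual best responses: a cell is a NE iff neither player can gain by unilaterally deviating.
Row's best responses — vs Alpha: Beta (payoff 6); vs Beta: Alpha (payoff 7); vs Gamma: Gamma (payoff 3); vs Delta: Alpha (payoff 7).
Column's best responses — vs Alpha: Beta (payoff 3); vs Beta: Delta (payoff 2); vs Gamma: Beta (payoff 8).
The only mutual best response is (Alpha, Beta); neither player gains by switching there.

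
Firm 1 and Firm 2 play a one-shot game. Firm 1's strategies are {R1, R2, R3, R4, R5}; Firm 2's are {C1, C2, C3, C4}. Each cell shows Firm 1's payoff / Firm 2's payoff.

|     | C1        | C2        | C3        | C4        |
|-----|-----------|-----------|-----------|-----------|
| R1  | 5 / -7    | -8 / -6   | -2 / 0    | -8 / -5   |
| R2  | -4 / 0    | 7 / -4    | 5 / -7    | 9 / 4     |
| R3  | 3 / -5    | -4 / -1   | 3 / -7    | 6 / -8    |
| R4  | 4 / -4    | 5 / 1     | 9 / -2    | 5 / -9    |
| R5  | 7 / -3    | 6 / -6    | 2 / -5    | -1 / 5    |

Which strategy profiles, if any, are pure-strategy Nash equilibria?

Find each player's best response to every opponent strategy; NE are the intersections.
Firm 1's best responses — vs C1: R5 (payoff 7); vs C2: R2 (payoff 7); vs C3: R4 (payoff 9); vs C4: R2 (payoff 9).
Firm 2's best responses — vs R1: C3 (payoff 0); vs R2: C4 (payoff 4); vs R3: C2 (payoff -1); vs R4: C2 (payoff 1); vs R5: C4 (payoff 5).
The only mutual best response is (R2, C4); neither player gains by switching there.

(R2, C4)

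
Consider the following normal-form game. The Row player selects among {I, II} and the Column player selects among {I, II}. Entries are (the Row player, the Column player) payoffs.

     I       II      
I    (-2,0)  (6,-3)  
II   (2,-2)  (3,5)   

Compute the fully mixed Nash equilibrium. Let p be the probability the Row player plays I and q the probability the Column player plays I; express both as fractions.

In a mixed NE each player is indifferent between their pure strategies, so the opponent's mix sets the indifference.
The Column player indifferent between I and II: p·0 + (1−p)·(-2) = p·(-3) + (1−p)·5 ⟹ (-2) + 2p = 5 + (-8)p ⟹ p = 7/10.
The Row player indifferent between I and II: q·(-2) + (1−q)·6 = q·2 + (1−q)·3 ⟹ 6 + (-8)q = 3 + (-1)q ⟹ q = 3/7.

p = 7/10, q = 3/7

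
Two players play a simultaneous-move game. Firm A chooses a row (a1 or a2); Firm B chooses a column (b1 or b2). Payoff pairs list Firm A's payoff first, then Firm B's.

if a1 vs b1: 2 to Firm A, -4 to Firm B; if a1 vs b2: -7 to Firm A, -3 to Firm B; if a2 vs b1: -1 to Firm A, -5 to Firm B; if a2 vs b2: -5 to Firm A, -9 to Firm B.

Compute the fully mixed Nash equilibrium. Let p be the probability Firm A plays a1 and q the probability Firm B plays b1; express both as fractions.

p = 4/5, q = 2/5

Each player's mixing probability is pinned down by making the *other* player indifferent.
Firm B indifferent between b1 and b2: p·(-4) + (1−p)·(-5) = p·(-3) + (1−p)·(-9) ⟹ (-5) + 1p = (-9) + 6p ⟹ p = 4/5.
Firm A indifferent between a1 and a2: q·2 + (1−q)·(-7) = q·(-1) + (1−q)·(-5) ⟹ (-7) + 9q = (-5) + 4q ⟹ q = 2/5.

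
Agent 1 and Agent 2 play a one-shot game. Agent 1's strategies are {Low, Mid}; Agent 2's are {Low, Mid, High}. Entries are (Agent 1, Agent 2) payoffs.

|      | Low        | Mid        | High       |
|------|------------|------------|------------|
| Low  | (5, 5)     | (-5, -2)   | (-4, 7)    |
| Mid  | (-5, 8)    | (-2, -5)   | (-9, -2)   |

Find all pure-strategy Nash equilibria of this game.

(Low, High)

A profile is a Nash equilibrium when each player is best-responding to the other.
Agent 1's best responses — vs Low: Low (payoff 5); vs Mid: Mid (payoff -2); vs High: Low (payoff -4).
Agent 2's best responses — vs Low: High (payoff 7); vs Mid: Low (payoff 8).
The only mutual best response is (Low, High); neither player gains by switching there.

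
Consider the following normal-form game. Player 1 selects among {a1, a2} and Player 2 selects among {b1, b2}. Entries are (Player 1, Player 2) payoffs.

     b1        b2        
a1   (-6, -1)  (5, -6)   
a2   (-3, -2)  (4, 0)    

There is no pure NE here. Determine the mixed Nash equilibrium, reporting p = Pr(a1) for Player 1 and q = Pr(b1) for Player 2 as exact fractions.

p = 2/7, q = 1/4

In a mixed NE each player is indifferent between their pure strategies, so the opponent's mix sets the indifference.
Player 2 indifferent between b1 and b2: p·(-1) + (1−p)·(-2) = p·(-6) + (1−p)·0 ⟹ (-2) + 1p = 0 + (-6)p ⟹ p = 2/7.
Player 1 indifferent between a1 and a2: q·(-6) + (1−q)·5 = q·(-3) + (1−q)·4 ⟹ 5 + (-11)q = 4 + (-7)q ⟹ q = 1/4.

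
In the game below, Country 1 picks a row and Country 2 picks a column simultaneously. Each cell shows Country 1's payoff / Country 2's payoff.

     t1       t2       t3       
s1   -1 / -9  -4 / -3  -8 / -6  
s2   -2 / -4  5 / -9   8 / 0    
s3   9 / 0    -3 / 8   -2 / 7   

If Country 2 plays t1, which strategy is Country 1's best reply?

With Country 2 fixed at t1, Country 1's payoffs are: s1 → -1, s2 → -2, s3 → 9.
The maximum is 9, achieved by s3.

s3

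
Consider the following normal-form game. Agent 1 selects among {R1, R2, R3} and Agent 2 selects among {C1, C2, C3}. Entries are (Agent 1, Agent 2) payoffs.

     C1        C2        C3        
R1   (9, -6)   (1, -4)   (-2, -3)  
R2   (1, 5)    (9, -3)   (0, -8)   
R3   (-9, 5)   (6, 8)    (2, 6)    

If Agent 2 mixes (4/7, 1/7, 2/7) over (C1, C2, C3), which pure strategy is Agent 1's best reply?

R1

Agent 1's best reply maximizes expected payoff against the mix.
R1: (4/7)·9 + (1/7)·1 + (2/7)·(-2) = 33/7
R2: (4/7)·1 + (1/7)·9 + (2/7)·0 = 13/7
R3: (4/7)·(-9) + (1/7)·6 + (2/7)·2 = -26/7
Highest expected payoff is 33/7, from R1.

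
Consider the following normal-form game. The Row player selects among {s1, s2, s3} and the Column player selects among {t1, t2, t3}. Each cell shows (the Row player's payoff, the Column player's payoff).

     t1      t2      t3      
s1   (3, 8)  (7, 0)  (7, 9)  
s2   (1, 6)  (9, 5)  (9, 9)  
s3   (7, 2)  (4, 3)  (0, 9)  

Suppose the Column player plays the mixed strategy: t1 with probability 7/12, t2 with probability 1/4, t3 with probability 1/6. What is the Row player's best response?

s3

The Row player's best reply maximizes expected payoff against the mix.
s1: (7/12)·3 + (1/4)·7 + (1/6)·7 = 14/3
s2: (7/12)·1 + (1/4)·9 + (1/6)·9 = 13/3
s3: (7/12)·7 + (1/4)·4 + (1/6)·0 = 61/12
Highest expected payoff is 61/12, from s3.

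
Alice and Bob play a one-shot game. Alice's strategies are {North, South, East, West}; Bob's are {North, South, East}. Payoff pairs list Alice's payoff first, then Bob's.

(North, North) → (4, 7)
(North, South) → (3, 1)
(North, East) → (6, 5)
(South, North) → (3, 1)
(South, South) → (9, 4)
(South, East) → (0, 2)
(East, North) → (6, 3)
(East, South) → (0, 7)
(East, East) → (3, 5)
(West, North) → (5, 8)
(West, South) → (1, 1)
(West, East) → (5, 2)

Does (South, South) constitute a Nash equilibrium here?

Yes

Holding Bob at South: Alice gets 9 from South, versus 3 from North, 0 from East, 1 from West. No profitable deviation for Alice.
Holding Alice at South: Bob gets 4 from South, versus 1 from North, 2 from East. No profitable deviation for Bob either.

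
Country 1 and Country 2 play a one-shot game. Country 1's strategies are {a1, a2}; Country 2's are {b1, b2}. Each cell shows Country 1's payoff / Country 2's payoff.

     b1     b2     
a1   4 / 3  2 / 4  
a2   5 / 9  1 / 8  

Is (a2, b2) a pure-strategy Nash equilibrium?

No

Holding Country 2 at b2: Country 1 gets 1 from a2 but could get 2 by switching to a1. Country 1 has a profitable deviation.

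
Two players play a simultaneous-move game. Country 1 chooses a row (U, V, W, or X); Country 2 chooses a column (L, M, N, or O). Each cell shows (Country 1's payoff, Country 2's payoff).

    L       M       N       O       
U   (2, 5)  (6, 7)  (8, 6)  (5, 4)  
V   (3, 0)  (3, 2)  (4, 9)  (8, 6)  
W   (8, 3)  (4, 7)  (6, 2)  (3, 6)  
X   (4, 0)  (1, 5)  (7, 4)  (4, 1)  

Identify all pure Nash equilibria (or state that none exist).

A profile is a Nash equilibrium when each player is best-responding to the other.
Country 1's best responses — vs L: W (payoff 8); vs M: U (payoff 6); vs N: U (payoff 8); vs O: V (payoff 8).
Country 2's best responses — vs U: M (payoff 7); vs V: N (payoff 9); vs W: M (payoff 7); vs X: M (payoff 5).
The only mutual best response is (U, M); neither player gains by switching there.

(U, M)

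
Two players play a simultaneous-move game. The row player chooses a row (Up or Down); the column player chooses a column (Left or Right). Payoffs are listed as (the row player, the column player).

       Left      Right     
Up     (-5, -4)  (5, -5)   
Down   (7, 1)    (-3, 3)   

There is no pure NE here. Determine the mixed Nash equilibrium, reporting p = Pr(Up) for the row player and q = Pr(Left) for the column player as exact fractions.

p = 2/3, q = 2/5

In a mixed NE each player is indifferent between their pure strategies, so the opponent's mix sets the indifference.
The column player indifferent between Left and Right: p·(-4) + (1−p)·1 = p·(-5) + (1−p)·3 ⟹ 1 + (-5)p = 3 + (-8)p ⟹ p = 2/3.
The row player indifferent between Up and Down: q·(-5) + (1−q)·5 = q·7 + (1−q)·(-3) ⟹ 5 + (-10)q = (-3) + 10q ⟹ q = 2/5.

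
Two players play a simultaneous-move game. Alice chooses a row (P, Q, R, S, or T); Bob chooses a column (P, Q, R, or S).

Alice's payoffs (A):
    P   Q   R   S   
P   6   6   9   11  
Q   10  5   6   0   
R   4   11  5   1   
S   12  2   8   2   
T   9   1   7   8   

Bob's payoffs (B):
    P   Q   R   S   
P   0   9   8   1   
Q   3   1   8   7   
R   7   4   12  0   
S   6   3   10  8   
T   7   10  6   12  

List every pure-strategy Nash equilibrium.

Check mutual best responses: a cell is a NE iff neither player can gain by unilaterally deviating.
Alice's best responses — vs P: S (payoff 12); vs Q: R (payoff 11); vs R: P (payoff 9); vs S: P (payoff 11).
Bob's best responses — vs P: Q (payoff 9); vs Q: R (payoff 8); vs R: R (payoff 12); vs S: R (payoff 10); vs T: S (payoff 12).
No cell has both players best-responding. For instance, Alice's best reply to R is P, but against P Bob prefers Q over R.

No pure-strategy Nash equilibrium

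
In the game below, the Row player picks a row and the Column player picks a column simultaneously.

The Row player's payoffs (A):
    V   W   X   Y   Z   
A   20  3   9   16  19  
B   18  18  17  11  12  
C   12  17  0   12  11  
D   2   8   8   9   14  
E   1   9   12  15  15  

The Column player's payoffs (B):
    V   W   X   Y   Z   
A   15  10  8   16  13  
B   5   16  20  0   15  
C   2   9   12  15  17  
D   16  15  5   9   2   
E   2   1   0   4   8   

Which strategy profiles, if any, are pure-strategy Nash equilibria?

Find each player's best response to every opponent strategy; NE are the intersections.
The Row player's best responses — vs V: A (payoff 20); vs W: B (payoff 18); vs X: B (payoff 17); vs Y: A (payoff 16); vs Z: A (payoff 19).
The Column player's best responses — vs A: Y (payoff 16); vs B: X (payoff 20); vs C: Z (payoff 17); vs D: V (payoff 16); vs E: Z (payoff 8).
Mutual best responses occur at (A, Y) and (B, X); at each, neither player gains by switching.

(A, Y) and (B, X)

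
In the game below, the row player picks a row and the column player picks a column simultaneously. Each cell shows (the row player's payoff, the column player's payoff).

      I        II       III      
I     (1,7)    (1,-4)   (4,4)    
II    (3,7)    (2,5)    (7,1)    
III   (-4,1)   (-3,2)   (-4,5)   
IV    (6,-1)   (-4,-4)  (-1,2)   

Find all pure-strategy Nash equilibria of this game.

No pure-strategy Nash equilibrium

A profile is a Nash equilibrium when each player is best-responding to the other.
The row player's best responses — vs I: IV (payoff 6); vs II: II (payoff 2); vs III: II (payoff 7).
The column player's best responses — vs I: I (payoff 7); vs II: I (payoff 7); vs III: III (payoff 5); vs IV: III (payoff 2).
No cell has both players best-responding. For instance, the row player's best reply to II is II, but against II the column player prefers I over II.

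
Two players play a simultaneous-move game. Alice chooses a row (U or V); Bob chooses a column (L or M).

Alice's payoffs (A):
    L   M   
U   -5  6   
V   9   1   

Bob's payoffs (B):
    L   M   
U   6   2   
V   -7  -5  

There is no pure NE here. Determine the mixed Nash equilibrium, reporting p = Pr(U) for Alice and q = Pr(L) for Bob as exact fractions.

p = 1/3, q = 5/19

Each player's mixing probability is pinned down by making the *other* player indifferent.
Bob indifferent between L and M: p·6 + (1−p)·(-7) = p·2 + (1−p)·(-5) ⟹ (-7) + 13p = (-5) + 7p ⟹ p = 1/3.
Alice indifferent between U and V: q·(-5) + (1−q)·6 = q·9 + (1−q)·1 ⟹ 6 + (-11)q = 1 + 8q ⟹ q = 5/19.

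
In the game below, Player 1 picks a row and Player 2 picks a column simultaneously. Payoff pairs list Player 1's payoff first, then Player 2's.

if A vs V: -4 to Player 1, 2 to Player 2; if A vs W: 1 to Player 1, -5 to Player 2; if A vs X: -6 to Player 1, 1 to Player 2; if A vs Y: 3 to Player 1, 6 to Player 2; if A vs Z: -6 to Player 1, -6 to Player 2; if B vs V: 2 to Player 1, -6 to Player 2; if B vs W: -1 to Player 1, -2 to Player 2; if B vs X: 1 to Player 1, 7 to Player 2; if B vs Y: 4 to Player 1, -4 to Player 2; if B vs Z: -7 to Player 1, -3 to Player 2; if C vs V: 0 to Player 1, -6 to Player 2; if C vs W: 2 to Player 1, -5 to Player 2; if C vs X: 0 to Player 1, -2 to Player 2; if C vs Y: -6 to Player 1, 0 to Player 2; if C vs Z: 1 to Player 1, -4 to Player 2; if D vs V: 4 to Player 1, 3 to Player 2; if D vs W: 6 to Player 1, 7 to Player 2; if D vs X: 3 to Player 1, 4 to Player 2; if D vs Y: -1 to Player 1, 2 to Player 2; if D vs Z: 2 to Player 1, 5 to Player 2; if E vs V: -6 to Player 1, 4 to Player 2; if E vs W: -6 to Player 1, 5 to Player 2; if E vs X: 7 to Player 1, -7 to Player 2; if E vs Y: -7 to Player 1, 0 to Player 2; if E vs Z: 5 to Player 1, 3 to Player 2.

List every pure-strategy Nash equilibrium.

Check mutual best responses: a cell is a NE iff neither player can gain by unilaterally deviating.
Player 1's best responses — vs V: D (payoff 4); vs W: D (payoff 6); vs X: E (payoff 7); vs Y: B (payoff 4); vs Z: E (payoff 5).
Player 2's best responses — vs A: Y (payoff 6); vs B: X (payoff 7); vs C: Y (payoff 0); vs D: W (payoff 7); vs E: W (payoff 5).
The only mutual best response is (D, W); neither player gains by switching there.

(D, W)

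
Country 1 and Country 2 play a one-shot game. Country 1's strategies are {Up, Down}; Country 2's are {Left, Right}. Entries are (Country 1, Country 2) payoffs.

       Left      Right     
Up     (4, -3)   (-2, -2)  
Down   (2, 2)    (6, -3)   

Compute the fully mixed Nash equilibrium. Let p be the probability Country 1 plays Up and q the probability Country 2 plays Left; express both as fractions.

p = 5/6, q = 4/5

In a mixed NE each player is indifferent between their pure strategies, so the opponent's mix sets the indifference.
Country 2 indifferent between Left and Right: p·(-3) + (1−p)·2 = p·(-2) + (1−p)·(-3) ⟹ 2 + (-5)p = (-3) + 1p ⟹ p = 5/6.
Country 1 indifferent between Up and Down: q·4 + (1−q)·(-2) = q·2 + (1−q)·6 ⟹ (-2) + 6q = 6 + (-4)q ⟹ q = 4/5.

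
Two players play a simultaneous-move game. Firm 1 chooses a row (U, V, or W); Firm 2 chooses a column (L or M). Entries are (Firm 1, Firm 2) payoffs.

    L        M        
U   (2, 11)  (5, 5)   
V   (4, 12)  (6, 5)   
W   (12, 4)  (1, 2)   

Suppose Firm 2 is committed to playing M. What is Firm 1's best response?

With Firm 2 fixed at M, Firm 1's payoffs are: U → 5, V → 6, W → 1.
The maximum is 6, achieved by V.

V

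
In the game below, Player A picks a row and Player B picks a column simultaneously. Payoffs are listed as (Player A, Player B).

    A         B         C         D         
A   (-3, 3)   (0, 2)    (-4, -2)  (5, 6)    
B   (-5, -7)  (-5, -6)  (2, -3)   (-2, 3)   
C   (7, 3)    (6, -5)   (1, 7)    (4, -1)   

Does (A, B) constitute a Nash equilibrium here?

Holding Player B at B: Player A gets 0 from A but could get 6 by switching to C. Player A has a profitable deviation.

No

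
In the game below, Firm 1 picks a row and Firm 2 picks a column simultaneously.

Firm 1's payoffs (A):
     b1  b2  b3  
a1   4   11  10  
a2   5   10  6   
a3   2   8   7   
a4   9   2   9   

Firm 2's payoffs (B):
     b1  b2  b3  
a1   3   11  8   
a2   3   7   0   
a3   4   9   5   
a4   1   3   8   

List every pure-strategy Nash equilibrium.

(a1, b2)

Check mutual best responses: a cell is a NE iff neither player can gain by unilaterally deviating.
Firm 1's best responses — vs b1: a4 (payoff 9); vs b2: a1 (payoff 11); vs b3: a1 (payoff 10).
Firm 2's best responses — vs a1: b2 (payoff 11); vs a2: b2 (payoff 7); vs a3: b2 (payoff 9); vs a4: b3 (payoff 8).
The only mutual best response is (a1, b2); neither player gains by switching there.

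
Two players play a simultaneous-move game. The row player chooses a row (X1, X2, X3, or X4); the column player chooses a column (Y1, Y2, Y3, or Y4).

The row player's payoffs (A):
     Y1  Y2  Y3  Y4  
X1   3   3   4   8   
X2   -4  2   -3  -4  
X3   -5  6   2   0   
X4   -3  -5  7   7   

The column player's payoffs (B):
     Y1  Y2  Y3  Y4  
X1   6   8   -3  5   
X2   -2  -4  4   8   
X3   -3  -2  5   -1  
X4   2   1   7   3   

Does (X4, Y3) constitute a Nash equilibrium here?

Yes

Holding the column player at Y3: the row player gets 7 from X4, versus 4 from X1, -3 from X2, 2 from X3. No profitable deviation for the row player.
Holding the row player at X4: the column player gets 7 from Y3, versus 2 from Y1, 1 from Y2, 3 from Y4. No profitable deviation for the column player either.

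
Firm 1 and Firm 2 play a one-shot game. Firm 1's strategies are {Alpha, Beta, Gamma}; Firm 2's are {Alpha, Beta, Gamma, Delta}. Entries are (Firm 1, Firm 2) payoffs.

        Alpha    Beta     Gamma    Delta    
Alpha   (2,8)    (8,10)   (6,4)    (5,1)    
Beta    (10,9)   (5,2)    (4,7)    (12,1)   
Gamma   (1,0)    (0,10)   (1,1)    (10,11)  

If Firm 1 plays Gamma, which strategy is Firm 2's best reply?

Delta

With Firm 1 fixed at Gamma, Firm 2's payoffs are: Alpha → 0, Beta → 10, Gamma → 1, Delta → 11.
The maximum is 11, achieved by Delta.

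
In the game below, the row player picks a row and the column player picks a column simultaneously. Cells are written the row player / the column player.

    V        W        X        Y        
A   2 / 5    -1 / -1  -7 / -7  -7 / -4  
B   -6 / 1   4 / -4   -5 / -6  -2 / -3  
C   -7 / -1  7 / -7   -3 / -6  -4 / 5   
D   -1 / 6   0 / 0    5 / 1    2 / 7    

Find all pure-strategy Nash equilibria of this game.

Check mutual best responses: a cell is a NE iff neither player can gain by unilaterally deviating.
The row player's best responses — vs V: A (payoff 2); vs W: C (payoff 7); vs X: D (payoff 5); vs Y: D (payoff 2).
The column player's best responses — vs A: V (payoff 5); vs B: V (payoff 1); vs C: Y (payoff 5); vs D: Y (payoff 7).
Mutual best responses occur at (A, V) and (D, Y); at each, neither player gains by switching.

(A, V) and (D, Y)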